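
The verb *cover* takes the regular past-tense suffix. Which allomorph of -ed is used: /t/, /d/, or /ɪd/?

/d/

The stem *cover* ends in a voiced sound other than /d/.
The -ed suffix is realized as /ɪd/ after /t, d/; as /t/ after other voiceless consonants; and as /d/ after other voiced sounds.
So -ed on *cover* is pronounced /d/.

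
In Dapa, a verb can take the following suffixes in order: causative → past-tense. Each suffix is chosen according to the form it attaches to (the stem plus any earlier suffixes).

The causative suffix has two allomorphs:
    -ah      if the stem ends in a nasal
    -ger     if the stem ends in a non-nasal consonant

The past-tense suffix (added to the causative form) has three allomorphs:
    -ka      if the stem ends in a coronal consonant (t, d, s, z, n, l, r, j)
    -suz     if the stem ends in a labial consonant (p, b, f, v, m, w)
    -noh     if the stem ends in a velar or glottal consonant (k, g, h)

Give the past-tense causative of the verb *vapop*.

vapopgerka

*vapop* — final consonant /p/ (non-nasal) → -ger → *vapopger*.
The causative form *vapopger* — final consonant /r/ (coronal) → -ka → *vapopgerka*.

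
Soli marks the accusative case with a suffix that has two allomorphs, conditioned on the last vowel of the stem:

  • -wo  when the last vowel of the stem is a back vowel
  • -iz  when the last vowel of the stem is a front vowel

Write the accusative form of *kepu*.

*kepu*: last vowel = /u/, a back vowel → -wo → *kepuwo*.

kepuwo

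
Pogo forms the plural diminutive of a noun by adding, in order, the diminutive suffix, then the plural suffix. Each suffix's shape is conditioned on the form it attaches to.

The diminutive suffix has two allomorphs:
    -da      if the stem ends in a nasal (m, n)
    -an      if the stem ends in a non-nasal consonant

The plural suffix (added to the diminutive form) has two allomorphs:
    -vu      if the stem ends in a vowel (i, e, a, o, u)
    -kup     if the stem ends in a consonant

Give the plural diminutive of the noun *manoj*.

manojankup

*manoj* — final consonant /j/ (non-nasal) → -an → *manojan*.
Since the final sound of the diminutive form *manojan* is /n/ (a consonant), it takes -kup, giving *manojankup*.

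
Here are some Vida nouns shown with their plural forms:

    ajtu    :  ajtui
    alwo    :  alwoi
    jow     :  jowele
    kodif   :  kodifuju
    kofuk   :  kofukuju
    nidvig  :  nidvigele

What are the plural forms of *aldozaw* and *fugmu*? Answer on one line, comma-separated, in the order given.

Looking at the final sound of each stem: -uju when the stem ends in a voiceless consonant (*kodif*, *kofuk*); -ele when the stem ends in a voiced consonant (*jow*, *nidvig*); -i when the stem ends in a vowel (*ajtu*, *alwo*).
Since the final sound of *aldozaw* is /w/ (a voiced consonant), it takes -ele, giving *aldozawele*.
*fugmu*: final sound = /u/, a vowel → -i → *fugmui*.

aldozawele, fugmui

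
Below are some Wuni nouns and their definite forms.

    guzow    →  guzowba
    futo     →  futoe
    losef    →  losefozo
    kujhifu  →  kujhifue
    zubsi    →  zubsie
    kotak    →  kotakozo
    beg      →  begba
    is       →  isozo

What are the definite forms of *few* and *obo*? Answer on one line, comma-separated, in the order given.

The pattern is voicing of the final sound: -ozo when the stem ends in a voiceless consonant (*losef*, *kotak*, *is*); -ba when the stem ends in a voiced consonant (*guzow*, *beg*); -e when the stem ends in a vowel (*futo*, *kujhifu*, *zubsi*).
*few*: final sound = /w/, a voiced consonant → -ba → *fewba*.
*obo*: final sound = /o/, a vowel → -e → *oboe*.

fewba, oboe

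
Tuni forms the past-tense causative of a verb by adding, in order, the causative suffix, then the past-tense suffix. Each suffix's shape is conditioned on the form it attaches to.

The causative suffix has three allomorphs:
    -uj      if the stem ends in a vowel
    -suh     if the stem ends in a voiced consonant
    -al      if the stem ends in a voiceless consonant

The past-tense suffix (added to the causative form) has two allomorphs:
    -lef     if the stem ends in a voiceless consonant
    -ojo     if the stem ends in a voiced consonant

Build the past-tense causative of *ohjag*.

ohjagsuhlef

Since the final sound of *ohjag* is /g/ (a voiced consonant), it takes -suh, giving *ohjagsuh*.
The final consonant of the causative form *ohjagsuh* is /h/, which is voiceless, so the past-tense suffix is -lef, giving *ohjagsuhlef*.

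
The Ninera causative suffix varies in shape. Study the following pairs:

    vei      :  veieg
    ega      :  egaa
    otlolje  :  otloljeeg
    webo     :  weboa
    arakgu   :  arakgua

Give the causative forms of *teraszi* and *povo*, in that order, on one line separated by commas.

teraszieg, povoa

The suffix is conditioned by the last vowel: -eg when the last vowel of the stem is a front vowel (*vei*, *otlolje*); -a when the last vowel of the stem is a back vowel (*ega*, *webo*, *arakgu*).
*teraszi*: last vowel = /i/, a front vowel → -eg → *teraszieg*.
Since the last vowel of *povo* is /o/ (a back vowel), it takes -a, giving *povoa*.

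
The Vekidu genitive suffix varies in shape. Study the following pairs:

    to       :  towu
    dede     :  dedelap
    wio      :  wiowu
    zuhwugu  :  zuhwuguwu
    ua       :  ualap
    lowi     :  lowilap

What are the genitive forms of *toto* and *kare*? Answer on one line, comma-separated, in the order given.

The pattern is rounding harmony: -wu when the last vowel of the stem is a rounded vowel (*to*, *wio*, *zuhwugu*); -lap when the last vowel of the stem is an unrounded vowel (*dede*, *ua*, *lowi*).
*toto* — last vowel /o/ (a rounded vowel) → -wu → *totowu*.
*kare* — last vowel /e/ (an unrounded vowel) → -lap → *karelap*.

totowu, karelap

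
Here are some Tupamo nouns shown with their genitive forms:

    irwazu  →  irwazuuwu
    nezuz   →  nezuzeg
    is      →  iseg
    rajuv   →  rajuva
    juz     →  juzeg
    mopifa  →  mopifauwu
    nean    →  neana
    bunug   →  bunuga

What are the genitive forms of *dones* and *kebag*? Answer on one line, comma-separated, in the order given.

doneseg, kebaga

The pattern is sibilance of the final sound: -eg when the stem ends in a sibilant (*nezuz*, *is*, *juz*); -a when the stem ends in a non-sibilant consonant (*rajuv*, *nean*, *bunug*); -uwu when the stem ends in a vowel (*irwazu*, *mopifa*).
*dones* — final sound /s/ (a sibilant) → -eg → *doneseg*.
*kebag* — final sound /g/ (a non-sibilant consonant) → -a → *kebaga*.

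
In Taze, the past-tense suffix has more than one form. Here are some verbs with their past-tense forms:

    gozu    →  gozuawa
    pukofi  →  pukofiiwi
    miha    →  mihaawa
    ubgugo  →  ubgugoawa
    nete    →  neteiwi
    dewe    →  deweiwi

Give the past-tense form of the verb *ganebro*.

ganebroawa

The suffix is conditioned by the last vowel: -iwi when the last vowel of the stem is a front vowel (*pukofi*, *nete*, *dewe*); -awa when the last vowel of the stem is a back vowel (*gozu*, *miha*, *ubgugo*).
The last vowel of *ganebro* is /o/, which is a back vowel, so the suffix is -awa, giving *ganebroawa*.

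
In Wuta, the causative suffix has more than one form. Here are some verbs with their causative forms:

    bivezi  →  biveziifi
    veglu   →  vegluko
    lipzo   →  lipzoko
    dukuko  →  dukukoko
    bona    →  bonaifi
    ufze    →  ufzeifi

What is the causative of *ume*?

umeifi

Looking at the last vowel of each stem: -ko when the last vowel of the stem is a rounded vowel (*veglu*, *lipzo*, *dukuko*); -ifi when the last vowel of the stem is an unrounded vowel (*bivezi*, *bona*, *ufze*).
*ume* — last vowel /e/ (an unrounded vowel) → -ifi → *umeifi*.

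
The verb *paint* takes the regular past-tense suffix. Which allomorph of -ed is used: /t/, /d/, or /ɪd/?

/ɪd/

The stem *paint* ends in /t/ or /d/.
The -ed suffix is realized as /ɪd/ after /t, d/; as /t/ after other voiceless consonants; and as /d/ after other voiced sounds.
So -ed on *paint* is pronounced /ɪd/.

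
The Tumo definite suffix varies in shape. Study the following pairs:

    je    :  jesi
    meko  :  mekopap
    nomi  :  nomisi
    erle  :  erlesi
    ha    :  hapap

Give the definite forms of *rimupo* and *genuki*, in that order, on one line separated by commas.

Looking at the last vowel of each stem: -si when the last vowel of the stem is a front vowel (*je*, *nomi*, *erle*); -pap when the last vowel of the stem is a back vowel (*meko*, *ha*).
*rimupo* — last vowel /o/ (a back vowel) → -pap → *rimupopap*.
The last vowel of *genuki* is /i/, which is a front vowel, so the suffix is -si, giving *genukisi*.

rimupopap, genukisi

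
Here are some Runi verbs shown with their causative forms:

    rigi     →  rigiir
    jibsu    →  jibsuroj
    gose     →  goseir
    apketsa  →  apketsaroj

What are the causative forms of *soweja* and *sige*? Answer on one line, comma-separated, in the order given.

sowejaroj, sigeir

The alternation tracks the last vowel of the stem — -ir when the last vowel of the stem is a front vowel (*rigi*, *gose*); -roj when the last vowel of the stem is a back vowel (*jibsu*, *apketsa*).
Since the last vowel of *soweja* is /a/ (a back vowel), it takes -roj, giving *sowejaroj*.
*sige* — last vowel /e/ (a front vowel) → -ir → *sigeir*.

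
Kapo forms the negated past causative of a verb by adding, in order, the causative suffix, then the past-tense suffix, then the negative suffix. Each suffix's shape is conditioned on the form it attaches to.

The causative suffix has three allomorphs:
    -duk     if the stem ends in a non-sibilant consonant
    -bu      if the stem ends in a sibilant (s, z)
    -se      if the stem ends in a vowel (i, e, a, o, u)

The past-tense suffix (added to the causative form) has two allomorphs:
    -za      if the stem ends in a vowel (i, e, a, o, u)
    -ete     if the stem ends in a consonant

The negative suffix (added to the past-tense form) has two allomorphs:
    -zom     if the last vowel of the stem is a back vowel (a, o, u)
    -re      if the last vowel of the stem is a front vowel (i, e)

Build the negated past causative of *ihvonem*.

ihvonemduketere

*ihvonem* — final sound /m/ (a non-sibilant consonant) → -duk → *ihvonemduk*.
The final sound of the causative form *ihvonemduk* is /k/, which is a consonant, so the past-tense suffix is -ete, giving *ihvonemdukete*.
Since the last vowel of the past-tense form *ihvonemdukete* is /e/ (a front vowel), it takes -re, giving *ihvonemduketere*.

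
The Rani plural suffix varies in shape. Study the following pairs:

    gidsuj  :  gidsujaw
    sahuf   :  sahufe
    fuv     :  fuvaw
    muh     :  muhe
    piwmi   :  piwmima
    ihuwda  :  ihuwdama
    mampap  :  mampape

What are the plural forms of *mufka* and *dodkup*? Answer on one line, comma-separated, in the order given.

mufkama, dodkupe

Looking at the final sound of each stem: -e when the stem ends in a voiceless consonant (*sahuf*, *muh*, *mampap*); -aw when the stem ends in a voiced consonant (*gidsuj*, *fuv*); -ma when the stem ends in a vowel (*piwmi*, *ihuwda*).
*mufka* — final sound /a/ (a vowel) → -ma → *mufkama*.
*dodkup*: final sound = /p/, a voiceless consonant → -e → *dodkupe*.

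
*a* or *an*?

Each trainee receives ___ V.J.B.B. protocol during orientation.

a

The indefinite article is chosen by the initial *sound* of the following word, not its spelling.
The initialism *V.J.B.B.* is read letter by letter; the first letter, V, is pronounced /viː/, which begins with a consonant sound.
So the article is *a*: Each trainee receives a V.J.B.B. protocol during orientation.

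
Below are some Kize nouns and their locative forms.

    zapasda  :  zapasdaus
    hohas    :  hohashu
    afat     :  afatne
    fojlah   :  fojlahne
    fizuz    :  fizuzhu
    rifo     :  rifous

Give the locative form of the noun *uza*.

uzaus

The pattern is sibilance of the final sound: -hu when the stem ends in a sibilant (*hohas*, *fizuz*); -ne when the stem ends in a non-sibilant consonant (*afat*, *fojlah*); -us when the stem ends in a vowel (*zapasda*, *rifo*).
The final sound of *uza* is /a/, which is a vowel, so the suffix is -us, giving *uzaus*.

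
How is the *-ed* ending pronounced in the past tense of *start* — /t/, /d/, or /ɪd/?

/ɪd/

The stem *start* ends in /t/ or /d/.
The -ed suffix is realized as /ɪd/ after /t, d/; as /t/ after other voiceless consonants; and as /d/ after other voiced sounds.
So -ed on *start* is pronounced /ɪd/.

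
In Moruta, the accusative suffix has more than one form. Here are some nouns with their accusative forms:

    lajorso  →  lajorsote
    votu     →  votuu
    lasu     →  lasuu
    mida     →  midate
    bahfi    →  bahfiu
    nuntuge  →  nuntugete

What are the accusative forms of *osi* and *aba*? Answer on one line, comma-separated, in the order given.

osiu, abate

The alternation tracks the last vowel of the stem — -u when the last vowel of the stem is a high vowel (*votu*, *lasu*, *bahfi*); -te when the last vowel of the stem is a non-high vowel (*lajorso*, *mida*, *nuntuge*).
The last vowel of *osi* is /i/, which is a high vowel, so the suffix is -u, giving *osiu*.
*aba* — last vowel /a/ (a non-high vowel) → -te → *abate*.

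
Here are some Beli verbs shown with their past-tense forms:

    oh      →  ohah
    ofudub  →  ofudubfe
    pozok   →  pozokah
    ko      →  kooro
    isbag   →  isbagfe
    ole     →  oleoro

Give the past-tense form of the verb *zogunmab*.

The suffix is conditioned by the final sound: -ah when the stem ends in a voiceless consonant (*oh*, *pozok*); -fe when the stem ends in a voiced consonant (*ofudub*, *isbag*); -oro when the stem ends in a vowel (*ko*, *ole*).
*zogunmab*: final sound = /b/, a voiced consonant → -fe → *zogunmabfe*.

zogunmabfe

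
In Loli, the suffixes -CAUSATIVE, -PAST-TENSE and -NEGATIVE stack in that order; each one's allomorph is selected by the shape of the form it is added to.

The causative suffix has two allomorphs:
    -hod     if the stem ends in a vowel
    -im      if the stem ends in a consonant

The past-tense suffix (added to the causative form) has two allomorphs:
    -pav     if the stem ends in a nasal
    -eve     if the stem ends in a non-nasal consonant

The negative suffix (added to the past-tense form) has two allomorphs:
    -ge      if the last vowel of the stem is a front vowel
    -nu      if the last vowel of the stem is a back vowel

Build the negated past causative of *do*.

The final sound of *do* is /o/, which is a vowel, so the causative suffix is -hod, giving *dohod*.
The causative form *dohod*: final consonant = /d/, non-nasal → -eve → *dohodeve*.
The past-tense form *dohodeve*: last vowel = /e/, a front vowel → -ge → *dohodevege*.

dohodevege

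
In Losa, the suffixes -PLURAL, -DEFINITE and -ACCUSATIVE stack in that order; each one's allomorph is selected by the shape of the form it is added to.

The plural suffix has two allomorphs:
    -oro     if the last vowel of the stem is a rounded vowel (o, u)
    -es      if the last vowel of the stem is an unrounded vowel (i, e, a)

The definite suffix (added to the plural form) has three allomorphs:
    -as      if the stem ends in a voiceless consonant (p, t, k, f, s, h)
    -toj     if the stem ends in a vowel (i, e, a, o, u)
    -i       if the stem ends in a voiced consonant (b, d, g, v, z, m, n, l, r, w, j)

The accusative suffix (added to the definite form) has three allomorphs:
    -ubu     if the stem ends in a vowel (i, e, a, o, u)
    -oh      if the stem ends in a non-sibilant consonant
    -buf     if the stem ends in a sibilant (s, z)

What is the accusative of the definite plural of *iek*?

iekesasbuf

*iek*: last vowel = /e/, an unrounded vowel → -es → *iekes*.
The plural form *iekes*: final sound = /s/, a voiceless consonant → -as → *iekesas*.
The final sound of the definite form *iekesas* is /s/, which is a sibilant, so the accusative suffix is -buf, giving *iekesasbuf*.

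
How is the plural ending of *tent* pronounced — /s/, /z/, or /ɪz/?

/s/

The stem *tent* ends in a voiceless non-sibilant consonant.
The plural suffix surfaces as /ɪz/ after sibilants, /s/ after other voiceless consonants, and /z/ after other voiced sounds.
So the plural -s on *tent* is pronounced /s/.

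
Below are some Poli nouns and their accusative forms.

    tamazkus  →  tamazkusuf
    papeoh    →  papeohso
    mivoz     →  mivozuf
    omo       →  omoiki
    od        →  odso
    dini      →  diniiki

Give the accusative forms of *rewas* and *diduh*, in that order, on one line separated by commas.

rewasuf, diduhso

The suffix is conditioned by the final sound: -uf when the stem ends in a sibilant (*tamazkus*, *mivoz*); -so when the stem ends in a non-sibilant consonant (*papeoh*, *od*); -iki when the stem ends in a vowel (*omo*, *dini*).
The final sound of *rewas* is /s/, which is a sibilant, so the suffix is -uf, giving *rewasuf*.
*diduh*: final sound = /h/, a non-sibilant consonant → -so → *diduhso*.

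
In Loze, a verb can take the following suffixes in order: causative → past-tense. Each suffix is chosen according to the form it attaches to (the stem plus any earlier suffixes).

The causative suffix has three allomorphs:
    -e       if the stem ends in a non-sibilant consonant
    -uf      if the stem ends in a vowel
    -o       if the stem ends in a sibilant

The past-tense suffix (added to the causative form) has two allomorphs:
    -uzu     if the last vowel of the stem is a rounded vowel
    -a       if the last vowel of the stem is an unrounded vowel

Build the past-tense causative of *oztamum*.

oztamumea

*oztamum*: final sound = /m/, a non-sibilant consonant → -e → *oztamume*.
The last vowel of the causative form *oztamume* is /e/, which is an unrounded vowel, so the past-tense suffix is -a, giving *oztamumea*.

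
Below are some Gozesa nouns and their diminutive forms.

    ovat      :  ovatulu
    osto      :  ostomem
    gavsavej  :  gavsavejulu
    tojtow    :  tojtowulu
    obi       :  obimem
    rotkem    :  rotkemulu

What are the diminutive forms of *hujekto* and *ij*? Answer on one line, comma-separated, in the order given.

hujektomem, ijulu

The suffix is conditioned by the final sound: -ulu when the stem ends in a consonant (*ovat*, *gavsavej*, *tojtow*, *rotkem*); -mem when the stem ends in a vowel (*osto*, *obi*).
*hujekto*: final sound = /o/, a vowel → -mem → *hujektomem*.
Since the final sound of *ij* is /j/ (a consonant), it takes -ulu, giving *ijulu*.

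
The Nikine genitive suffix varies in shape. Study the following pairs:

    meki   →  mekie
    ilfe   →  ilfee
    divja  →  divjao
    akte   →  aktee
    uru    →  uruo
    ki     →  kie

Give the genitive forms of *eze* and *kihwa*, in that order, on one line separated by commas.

The alternation tracks the last vowel of the stem — -e when the last vowel of the stem is a front vowel (*meki*, *ilfe*, *akte*, *ki*); -o when the last vowel of the stem is a back vowel (*divja*, *uru*).
The last vowel of *eze* is /e/, which is a front vowel, so the suffix is -e, giving *ezee*.
*kihwa* — last vowel /a/ (a back vowel) → -o → *kihwao*.

ezee, kihwao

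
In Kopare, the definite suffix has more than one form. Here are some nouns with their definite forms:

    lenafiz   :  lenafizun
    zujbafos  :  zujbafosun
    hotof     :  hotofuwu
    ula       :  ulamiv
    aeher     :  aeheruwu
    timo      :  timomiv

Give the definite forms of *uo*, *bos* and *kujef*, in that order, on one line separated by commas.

The pattern is sibilance of the final sound: -un when the stem ends in a sibilant (*lenafiz*, *zujbafos*); -uwu when the stem ends in a non-sibilant consonant (*hotof*, *aeher*); -miv when the stem ends in a vowel (*ula*, *timo*).
The final sound of *uo* is /o/, which is a vowel, so the suffix is -miv, giving *uomiv*.
*bos*: final sound = /s/, a sibilant → -un → *bosun*.
Since the final sound of *kujef* is /f/ (a non-sibilant consonant), it takes -uwu, giving *kujefuwu*.

uomiv, bosun, kujefuwu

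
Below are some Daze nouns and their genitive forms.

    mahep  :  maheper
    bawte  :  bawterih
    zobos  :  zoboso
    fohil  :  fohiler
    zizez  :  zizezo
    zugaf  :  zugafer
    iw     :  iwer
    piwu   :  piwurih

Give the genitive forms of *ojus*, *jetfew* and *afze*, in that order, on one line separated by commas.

ojuso, jetfewer, afzerih

Looking at the final sound of each stem: -o when the stem ends in a sibilant (*zobos*, *zizez*); -er when the stem ends in a non-sibilant consonant (*mahep*, *fohil*, *zugaf*, *iw*); -rih when the stem ends in a vowel (*bawte*, *piwu*).
*ojus*: final sound = /s/, a sibilant → -o → *ojuso*.
Since the final sound of *jetfew* is /w/ (a non-sibilant consonant), it takes -er, giving *jetfewer*.
*afze*: final sound = /e/, a vowel → -rih → *afzerih*.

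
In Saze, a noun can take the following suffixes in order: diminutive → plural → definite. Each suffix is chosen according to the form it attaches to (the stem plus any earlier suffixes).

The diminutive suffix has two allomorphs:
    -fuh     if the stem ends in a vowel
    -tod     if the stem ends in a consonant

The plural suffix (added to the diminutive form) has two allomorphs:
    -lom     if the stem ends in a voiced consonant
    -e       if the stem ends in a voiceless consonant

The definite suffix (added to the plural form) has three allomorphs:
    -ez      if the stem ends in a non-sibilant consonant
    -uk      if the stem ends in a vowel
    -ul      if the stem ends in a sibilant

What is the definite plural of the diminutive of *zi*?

*zi*: final sound = /i/, a vowel → -fuh → *zifuh*.
The final consonant of the diminutive form *zifuh* is /h/, which is voiceless, so the plural suffix is -e, giving *zifuhe*.
The plural form *zifuhe* — final sound /e/ (a vowel) → -uk → *zifuheuk*.

zifuheuk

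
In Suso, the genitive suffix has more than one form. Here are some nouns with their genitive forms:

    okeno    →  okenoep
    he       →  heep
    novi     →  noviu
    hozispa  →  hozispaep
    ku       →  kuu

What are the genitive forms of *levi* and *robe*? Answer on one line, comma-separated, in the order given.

leviu, robeep

The suffix is conditioned by the last vowel: -u when the last vowel of the stem is a high vowel (*novi*, *ku*); -ep when the last vowel of the stem is a non-high vowel (*okeno*, *he*, *hozispa*).
*levi*: last vowel = /i/, a high vowel → -u → *leviu*.
Since the last vowel of *robe* is /e/ (a non-high vowel), it takes -ep, giving *robeep*.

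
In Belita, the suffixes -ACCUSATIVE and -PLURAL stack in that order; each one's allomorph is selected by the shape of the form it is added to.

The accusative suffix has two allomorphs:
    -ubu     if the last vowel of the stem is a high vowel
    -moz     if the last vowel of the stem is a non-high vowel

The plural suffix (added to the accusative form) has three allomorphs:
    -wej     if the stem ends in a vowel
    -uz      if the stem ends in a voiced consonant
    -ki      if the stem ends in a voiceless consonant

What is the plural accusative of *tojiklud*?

tojikludubuwej

The last vowel of *tojiklud* is /u/, which is a high vowel, so the accusative suffix is -ubu, giving *tojikludubu*.
The final sound of the accusative form *tojikludubu* is /u/, which is a vowel, so the plural suffix is -wej, giving *tojikludubuwej*.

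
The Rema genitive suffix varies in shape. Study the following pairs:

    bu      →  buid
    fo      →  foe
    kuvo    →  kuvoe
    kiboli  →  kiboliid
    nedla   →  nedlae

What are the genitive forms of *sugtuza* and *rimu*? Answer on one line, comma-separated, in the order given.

The pattern is height harmony: -id when the last vowel of the stem is a high vowel (*bu*, *kiboli*); -e when the last vowel of the stem is a non-high vowel (*fo*, *kuvo*, *nedla*).
Since the last vowel of *sugtuza* is /a/ (a non-high vowel), it takes -e, giving *sugtuzae*.
*rimu*: last vowel = /u/, a high vowel → -id → *rimuid*.

sugtuzae, rimuid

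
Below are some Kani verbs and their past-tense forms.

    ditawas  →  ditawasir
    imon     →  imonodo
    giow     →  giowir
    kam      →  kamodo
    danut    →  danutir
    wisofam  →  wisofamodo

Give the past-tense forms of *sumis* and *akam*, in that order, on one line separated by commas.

The suffix is conditioned by the final consonant: -odo when the stem ends in a nasal (*imon*, *kam*, *wisofam*); -ir when the stem ends in a non-nasal consonant (*ditawas*, *giow*, *danut*).
*sumis* — final consonant /s/ (non-nasal) → -ir → *sumisir*.
The final consonant of *akam* is /m/, which is a nasal, so the suffix is -odo, giving *akamodo*.

sumisir, akamodo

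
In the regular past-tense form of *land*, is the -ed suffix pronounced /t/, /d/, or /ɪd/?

/ɪd/

The stem *land* ends in /t/ or /d/.
The -ed suffix is realized as /ɪd/ after /t, d/; as /t/ after other voiceless consonants; and as /d/ after other voiced sounds.
So -ed on *land* is pronounced /ɪd/.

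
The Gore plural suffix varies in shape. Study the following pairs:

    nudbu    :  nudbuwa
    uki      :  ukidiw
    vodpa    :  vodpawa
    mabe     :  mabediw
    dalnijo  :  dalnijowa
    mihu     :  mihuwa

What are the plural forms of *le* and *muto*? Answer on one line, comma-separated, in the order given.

lediw, mutowa

The alternation tracks the last vowel of the stem — -diw when the last vowel of the stem is a front vowel (*uki*, *mabe*); -wa when the last vowel of the stem is a back vowel (*nudbu*, *vodpa*, *dalnijo*, *mihu*).
*le* — last vowel /e/ (a front vowel) → -diw → *lediw*.
The last vowel of *muto* is /o/, which is a back vowel, so the suffix is -wa, giving *mutowa*.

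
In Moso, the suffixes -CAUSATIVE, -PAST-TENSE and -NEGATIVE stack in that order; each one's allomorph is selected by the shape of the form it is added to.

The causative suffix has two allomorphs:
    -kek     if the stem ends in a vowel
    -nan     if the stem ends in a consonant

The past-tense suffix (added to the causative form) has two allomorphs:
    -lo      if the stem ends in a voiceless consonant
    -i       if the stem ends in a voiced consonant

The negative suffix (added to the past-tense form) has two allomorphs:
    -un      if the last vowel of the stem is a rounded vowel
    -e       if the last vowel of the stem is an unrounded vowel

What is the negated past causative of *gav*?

gavnanie

*gav*: final sound = /v/, a consonant → -nan → *gavnan*.
The causative form *gavnan*: final consonant = /n/, voiced → -i → *gavnani*.
The past-tense form *gavnani* — last vowel /i/ (an unrounded vowel) → -e → *gavnanie*.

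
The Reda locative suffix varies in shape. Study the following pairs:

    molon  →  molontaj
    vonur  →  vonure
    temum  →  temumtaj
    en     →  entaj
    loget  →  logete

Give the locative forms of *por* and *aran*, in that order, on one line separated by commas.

pore, arantaj

The alternation tracks the final consonant of the stem — -taj when the stem ends in a nasal (*molon*, *temum*, *en*); -e when the stem ends in a non-nasal consonant (*vonur*, *loget*).
*por* — final consonant /r/ (non-nasal) → -e → *pore*.
Since the final consonant of *aran* is /n/ (a nasal), it takes -taj, giving *arantaj*.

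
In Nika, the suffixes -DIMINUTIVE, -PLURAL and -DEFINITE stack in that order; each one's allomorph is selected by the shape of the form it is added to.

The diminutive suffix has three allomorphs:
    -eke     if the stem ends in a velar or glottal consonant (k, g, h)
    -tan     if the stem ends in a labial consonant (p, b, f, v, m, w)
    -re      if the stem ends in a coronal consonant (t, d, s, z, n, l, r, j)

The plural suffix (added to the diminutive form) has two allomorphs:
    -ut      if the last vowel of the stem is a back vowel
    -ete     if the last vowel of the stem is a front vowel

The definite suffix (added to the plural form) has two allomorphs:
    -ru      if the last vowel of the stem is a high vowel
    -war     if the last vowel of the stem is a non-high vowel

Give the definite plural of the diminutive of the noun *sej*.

*sej*: final consonant = /j/, coronal → -re → *sejre*.
The diminutive form *sejre* — last vowel /e/ (a front vowel) → -ete → *sejreete*.
The plural form *sejreete* — last vowel /e/ (a non-high vowel) → -war → *sejreetewar*.

sejreetewar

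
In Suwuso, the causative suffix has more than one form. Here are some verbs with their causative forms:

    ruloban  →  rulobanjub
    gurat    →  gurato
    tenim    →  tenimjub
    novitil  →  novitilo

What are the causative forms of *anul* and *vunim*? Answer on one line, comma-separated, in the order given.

anulo, vunimjub

The alternation tracks the final consonant of the stem — -jub when the stem ends in a nasal (*ruloban*, *tenim*); -o when the stem ends in a non-nasal consonant (*gurat*, *novitil*).
*anul* — final consonant /l/ (non-nasal) → -o → *anulo*.
Since the final consonant of *vunim* is /m/ (a nasal), it takes -jub, giving *vunimjub*.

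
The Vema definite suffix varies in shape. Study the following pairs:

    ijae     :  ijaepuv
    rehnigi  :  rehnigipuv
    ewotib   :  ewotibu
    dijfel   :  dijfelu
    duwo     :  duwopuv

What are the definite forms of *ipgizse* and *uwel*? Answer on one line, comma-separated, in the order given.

Looking at the final sound of each stem: -u when the stem ends in a consonant (*ewotib*, *dijfel*); -puv when the stem ends in a vowel (*ijae*, *rehnigi*, *duwo*).
Since the final sound of *ipgizse* is /e/ (a vowel), it takes -puv, giving *ipgizsepuv*.
*uwel* — final sound /l/ (a consonant) → -u → *uwelu*.

ipgizsepuv, uwelu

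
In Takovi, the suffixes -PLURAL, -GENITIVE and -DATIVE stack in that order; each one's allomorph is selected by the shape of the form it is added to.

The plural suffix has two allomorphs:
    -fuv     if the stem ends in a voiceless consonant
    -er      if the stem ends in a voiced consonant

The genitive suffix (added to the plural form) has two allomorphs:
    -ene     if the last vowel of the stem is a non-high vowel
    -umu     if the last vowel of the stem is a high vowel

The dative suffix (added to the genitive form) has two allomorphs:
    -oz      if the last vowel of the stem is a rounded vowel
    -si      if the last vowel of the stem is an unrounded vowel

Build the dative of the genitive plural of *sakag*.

sakagerenesi

The final consonant of *sakag* is /g/, which is voiced, so the plural suffix is -er, giving *sakager*.
The plural form *sakager*: last vowel = /e/, a non-high vowel → -ene → *sakagerene*.
The genitive form *sakagerene*: last vowel = /e/, an unrounded vowel → -si → *sakagerenesi*.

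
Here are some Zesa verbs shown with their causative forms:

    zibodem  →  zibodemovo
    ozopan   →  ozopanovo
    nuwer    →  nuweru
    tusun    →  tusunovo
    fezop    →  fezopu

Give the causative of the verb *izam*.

izamovo

Looking at the final consonant of each stem: -ovo when the stem ends in a nasal (*zibodem*, *ozopan*, *tusun*); -u when the stem ends in a non-nasal consonant (*nuwer*, *fezop*).
The final consonant of *izam* is /m/, which is a nasal, so the suffix is -ovo, giving *izamovo*.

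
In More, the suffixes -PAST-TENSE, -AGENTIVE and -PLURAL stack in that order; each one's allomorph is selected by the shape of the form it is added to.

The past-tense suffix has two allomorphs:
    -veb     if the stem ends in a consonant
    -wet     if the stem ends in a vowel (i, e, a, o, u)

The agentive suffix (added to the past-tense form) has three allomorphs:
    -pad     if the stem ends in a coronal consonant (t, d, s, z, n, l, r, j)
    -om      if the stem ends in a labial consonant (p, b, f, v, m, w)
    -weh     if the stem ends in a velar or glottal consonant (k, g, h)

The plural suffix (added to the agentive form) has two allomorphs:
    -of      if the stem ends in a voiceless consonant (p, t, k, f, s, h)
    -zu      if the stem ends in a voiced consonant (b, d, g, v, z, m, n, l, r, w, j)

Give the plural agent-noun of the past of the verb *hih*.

Since the final sound of *hih* is /h/ (a consonant), it takes -veb, giving *hihveb*.
The past-tense form *hihveb* — final consonant /b/ (labial) → -om → *hihvebom*.
The agentive form *hihvebom* — final consonant /m/ (voiced) → -zu → *hihvebomzu*.

hihvebomzu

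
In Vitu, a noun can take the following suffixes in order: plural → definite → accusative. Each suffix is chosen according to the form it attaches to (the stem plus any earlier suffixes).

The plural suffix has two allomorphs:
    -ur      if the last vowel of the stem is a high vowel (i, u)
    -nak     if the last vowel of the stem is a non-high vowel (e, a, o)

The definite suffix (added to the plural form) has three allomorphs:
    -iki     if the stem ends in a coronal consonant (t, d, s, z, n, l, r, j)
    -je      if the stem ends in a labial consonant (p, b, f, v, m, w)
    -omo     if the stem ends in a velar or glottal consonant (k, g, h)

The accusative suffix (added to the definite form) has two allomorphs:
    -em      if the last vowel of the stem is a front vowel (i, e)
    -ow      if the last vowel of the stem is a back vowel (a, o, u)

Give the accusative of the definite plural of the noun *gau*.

gauurikiem

*gau* — last vowel /u/ (a high vowel) → -ur → *gauur*.
The final consonant of the plural form *gauur* is /r/, which is coronal, so the definite suffix is -iki, giving *gauuriki*.
The definite form *gauuriki* — last vowel /i/ (a front vowel) → -em → *gauurikiem*.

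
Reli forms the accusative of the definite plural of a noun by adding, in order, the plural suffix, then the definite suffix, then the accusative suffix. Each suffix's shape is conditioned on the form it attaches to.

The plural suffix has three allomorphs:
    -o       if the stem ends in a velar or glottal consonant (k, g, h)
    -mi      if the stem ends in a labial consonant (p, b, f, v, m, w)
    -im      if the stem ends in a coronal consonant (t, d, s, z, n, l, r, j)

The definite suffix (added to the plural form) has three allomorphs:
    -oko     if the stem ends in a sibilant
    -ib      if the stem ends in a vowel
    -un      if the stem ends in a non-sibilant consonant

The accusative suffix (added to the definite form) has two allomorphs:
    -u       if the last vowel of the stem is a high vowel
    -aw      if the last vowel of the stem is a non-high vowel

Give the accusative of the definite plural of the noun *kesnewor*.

kesneworimunu

*kesnewor*: final consonant = /r/, coronal → -im → *kesneworim*.
The final sound of the plural form *kesneworim* is /m/, which is a non-sibilant consonant, so the definite suffix is -un, giving *kesneworimun*.
Since the last vowel of the definite form *kesneworimun* is /u/ (a high vowel), it takes -u, giving *kesneworimunu*.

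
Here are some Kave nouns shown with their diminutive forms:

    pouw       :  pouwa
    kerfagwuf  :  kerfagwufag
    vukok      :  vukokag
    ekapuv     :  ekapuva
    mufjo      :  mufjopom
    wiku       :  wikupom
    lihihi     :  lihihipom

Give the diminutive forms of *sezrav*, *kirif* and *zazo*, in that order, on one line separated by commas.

sezrava, kirifag, zazopom

Looking at the final sound of each stem: -ag when the stem ends in a voiceless consonant (*kerfagwuf*, *vukok*); -a when the stem ends in a voiced consonant (*pouw*, *ekapuv*); -pom when the stem ends in a vowel (*mufjo*, *wiku*, *lihihi*).
Since the final sound of *sezrav* is /v/ (a voiced consonant), it takes -a, giving *sezrava*.
The final sound of *kirif* is /f/, which is a voiceless consonant, so the suffix is -ag, giving *kirifag*.
The final sound of *zazo* is /o/, which is a vowel, so the suffix is -pom, giving *zazopom*.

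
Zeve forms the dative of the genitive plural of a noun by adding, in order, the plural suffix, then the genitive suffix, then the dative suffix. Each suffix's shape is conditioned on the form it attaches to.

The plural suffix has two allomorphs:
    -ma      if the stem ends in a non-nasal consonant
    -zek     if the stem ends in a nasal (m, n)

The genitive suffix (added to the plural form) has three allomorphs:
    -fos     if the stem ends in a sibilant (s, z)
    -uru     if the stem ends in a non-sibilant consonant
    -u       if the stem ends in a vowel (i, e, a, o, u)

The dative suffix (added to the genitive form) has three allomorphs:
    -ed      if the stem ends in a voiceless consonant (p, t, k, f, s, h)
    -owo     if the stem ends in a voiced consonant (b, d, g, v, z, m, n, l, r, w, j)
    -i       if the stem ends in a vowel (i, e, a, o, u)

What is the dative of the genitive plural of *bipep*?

Since the final consonant of *bipep* is /p/ (non-nasal), it takes -ma, giving *bipepma*.
The plural form *bipepma*: final sound = /a/, a vowel → -u → *bipepmau*.
The genitive form *bipepmau*: final sound = /u/, a vowel → -i → *bipepmaui*.

bipepmaui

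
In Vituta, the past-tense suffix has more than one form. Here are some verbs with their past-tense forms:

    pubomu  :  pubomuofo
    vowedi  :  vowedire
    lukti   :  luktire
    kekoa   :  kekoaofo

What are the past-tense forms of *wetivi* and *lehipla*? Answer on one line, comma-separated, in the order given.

wetivire, lehiplaofo

The alternation tracks the last vowel of the stem — -re when the last vowel of the stem is a front vowel (*vowedi*, *lukti*); -ofo when the last vowel of the stem is a back vowel (*pubomu*, *kekoa*).
*wetivi*: last vowel = /i/, a front vowel → -re → *wetivire*.
Since the last vowel of *lehipla* is /a/ (a back vowel), it takes -ofo, giving *lehiplaofo*.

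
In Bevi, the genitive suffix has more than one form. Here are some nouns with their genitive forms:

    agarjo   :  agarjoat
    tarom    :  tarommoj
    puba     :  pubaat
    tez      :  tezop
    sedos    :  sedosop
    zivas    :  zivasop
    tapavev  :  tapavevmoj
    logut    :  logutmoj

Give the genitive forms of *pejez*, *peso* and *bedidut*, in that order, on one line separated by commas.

The suffix is conditioned by the final sound: -op when the stem ends in a sibilant (*tez*, *sedos*, *zivas*); -moj when the stem ends in a non-sibilant consonant (*tarom*, *tapavev*, *logut*); -at when the stem ends in a vowel (*agarjo*, *puba*).
Since the final sound of *pejez* is /z/ (a sibilant), it takes -op, giving *pejezop*.
*peso*: final sound = /o/, a vowel → -at → *pesoat*.
*bedidut* — final sound /t/ (a non-sibilant consonant) → -moj → *bedidutmoj*.

pejezop, pesoat, bedidutmoj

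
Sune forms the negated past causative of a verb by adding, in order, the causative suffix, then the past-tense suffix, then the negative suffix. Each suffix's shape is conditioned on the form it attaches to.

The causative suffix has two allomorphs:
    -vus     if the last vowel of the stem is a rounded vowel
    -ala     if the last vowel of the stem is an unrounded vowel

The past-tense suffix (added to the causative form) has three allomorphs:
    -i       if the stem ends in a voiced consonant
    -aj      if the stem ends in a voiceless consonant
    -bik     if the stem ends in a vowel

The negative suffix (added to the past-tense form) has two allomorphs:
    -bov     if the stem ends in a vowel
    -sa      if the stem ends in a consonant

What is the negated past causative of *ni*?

The last vowel of *ni* is /i/, which is an unrounded vowel, so the causative suffix is -ala, giving *niala*.
The causative form *niala*: final sound = /a/, a vowel → -bik → *nialabik*.
The past-tense form *nialabik*: final sound = /k/, a consonant → -sa → *nialabiksa*.

nialabiksa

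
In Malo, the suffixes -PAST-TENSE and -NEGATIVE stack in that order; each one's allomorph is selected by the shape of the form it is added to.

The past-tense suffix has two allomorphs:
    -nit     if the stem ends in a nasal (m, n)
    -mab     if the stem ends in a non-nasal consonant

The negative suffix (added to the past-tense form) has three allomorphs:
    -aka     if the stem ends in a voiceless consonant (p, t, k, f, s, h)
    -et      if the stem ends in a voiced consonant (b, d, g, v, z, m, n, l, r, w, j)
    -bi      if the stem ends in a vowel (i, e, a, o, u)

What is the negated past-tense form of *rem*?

remnitaka

*rem* — final consonant /m/ (a nasal) → -nit → *remnit*.
The final sound of the past-tense form *remnit* is /t/, which is a voiceless consonant, so the negative suffix is -aka, giving *remnitaka*.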